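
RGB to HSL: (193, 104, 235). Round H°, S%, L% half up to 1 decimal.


Normalize: R'=193/255≈0.7569, G'=104/255≈0.4078, B'=235/255≈0.9216
Max=235/255, Min=104/255, Δ=Max-Min=131/255
L = (Max+Min)/2 = (235+104)/510 = 339/510 = 0.66470… → L = 66.5%
L > 0.5 → S = Δ/(2-Max-Min) = 131/(510-235-104) = 131/171 = 0.76608… → S = 76.6%
(the 1/255 factors cancel in S and H, so raw channel differences can be used)
Max is B' → H = 60 × ((R-G)/Δ + 4) = 60 × ((193-104)/131 + 4)
  89/131 + 4 = 0.6793… + 4 = 4.6793…
  H = 60 × 4.6793… = 280.763…° → H = 280.8°
= HSL(280.8°, 76.6%, 66.5%)


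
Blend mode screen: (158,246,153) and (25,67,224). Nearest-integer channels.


Screen: C = 255 - (255-A)×(255-B)/255, rounded to nearest integer
R: 255 - (255-158)×(255-25)/255 = 255 - 22310/255 ≈ 255 - 87.490 = 167.510 → 168
G: 255 - (255-246)×(255-67)/255 = 255 - 1692/255 ≈ 255 - 6.635 = 248.365 → 248
B: 255 - (255-153)×(255-224)/255 = 255 - 3162/255 ≈ 255 - 12.400 = 242.600 → 243
= RGB(168, 248, 243)


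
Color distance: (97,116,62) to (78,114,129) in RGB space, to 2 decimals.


d = √[(R₁-R₂)² + (G₁-G₂)² + (B₁-B₂)²]
d = √[(97-78)² + (116-114)² + (62-129)²]
d = √[361 + 4 + 4489]
d = √4854
d ≈ 69.67


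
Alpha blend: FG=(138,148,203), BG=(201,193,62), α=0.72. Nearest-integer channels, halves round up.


C = α×F + (1-α)×B, with 1-α = 0.28
R: 0.72×138 + 0.28×201 = 99.36 + 56.28 = 155.64 → 156
G: 0.72×148 + 0.28×193 = 106.56 + 54.04 = 160.60 → 161
B: 0.72×203 + 0.28×62 = 146.16 + 17.36 = 163.52 → 164
= RGB(156, 161, 164)


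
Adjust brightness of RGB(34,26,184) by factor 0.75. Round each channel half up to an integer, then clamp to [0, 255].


Multiply each channel by 0.75, round half up, clamp to [0, 255]
R: 34×0.75 = 25.5 → round → 26
G: 26×0.75 = 19.5 → round → 20
B: 184×0.75 = 138
= RGB(26, 20, 138)


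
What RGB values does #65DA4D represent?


65 → 101 (R)
DA → 218 (G)
4D → 77 (B)
= RGB(101, 218, 77)


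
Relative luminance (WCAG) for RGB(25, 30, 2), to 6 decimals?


Linearize each channel (sRGB transfer function): c = v/255; c_lin = c/12.92 if c ≤ 0.04045, else ((c+0.055)/1.055)^2.4
  R: 25/255 ≈ 0.098039 > 0.04045 → ((0.098039+0.055)/1.055)^2.4 ≈ 0.009721
  G: 30/255 ≈ 0.117647 > 0.04045 → ((0.117647+0.055)/1.055)^2.4 ≈ 0.012983
  B: 2/255 ≈ 0.007843 ≤ 0.04045 → 0.007843/12.92 ≈ 0.000607
R_lin = 0.009721, G_lin = 0.012983, B_lin = 0.000607
L = 0.2126×R + 0.7152×G + 0.0722×B
L = 0.2126×0.009721 + 0.7152×0.012983 + 0.0722×0.000607
L ≈ 0.011396


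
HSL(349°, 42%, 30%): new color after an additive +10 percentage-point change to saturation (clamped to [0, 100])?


Original S = 42%
Adjustment = +10 percentage points
New S = 42 + (10) = 52
Clamp to [0, 100] → 52
= HSL(349°, 52%, 30%)


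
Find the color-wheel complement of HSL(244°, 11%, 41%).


Complement = opposite side of color wheel = hue + 180°
H' = (244 + 180) mod 360 = 64°
S and L unchanged.
= HSL(64°, 11%, 41%)


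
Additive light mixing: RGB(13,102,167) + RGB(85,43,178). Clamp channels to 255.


Additive: each channel = min(255, C₁+C₂)
R: 13+85 = 98 → 98
G: 102+43 = 145 → 145
B: 167+178 = 345 → 255
= RGB(98, 145, 255)


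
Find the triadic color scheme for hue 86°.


Triadic: equally spaced at 120° intervals
H1 = 86°
H2 = (86 + 120) mod 360 = 206°
H3 = (86 + 240) mod 360 = 326°
Triadic = 86°, 206°, 326°


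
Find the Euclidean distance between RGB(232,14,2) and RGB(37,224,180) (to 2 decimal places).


d = √[(R₁-R₂)² + (G₁-G₂)² + (B₁-B₂)²]
d = √[(232-37)² + (14-224)² + (2-180)²]
d = √[38025 + 44100 + 31684]
d = √113809
d ≈ 337.36


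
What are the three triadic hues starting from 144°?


Triadic: equally spaced at 120° intervals
H1 = 144°
H2 = (144 + 120) mod 360 = 264°
H3 = (144 + 240) mod 360 = 24°
Triadic = 144°, 264°, 24°


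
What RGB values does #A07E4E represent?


A0 → 160 (R)
7E → 126 (G)
4E → 78 (B)
= RGB(160, 126, 78)


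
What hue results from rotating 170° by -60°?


New hue = (H + rotation) mod 360
New hue = (170 -60) mod 360
= 110 mod 360
= 110°


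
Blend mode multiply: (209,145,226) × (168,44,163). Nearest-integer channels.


Multiply: C = A×B/255, rounded to nearest integer
R: 209×168/255 = 35112/255 ≈ 137.694 → 138
G: 145×44/255 = 6380/255 ≈ 25.020 → 25
B: 226×163/255 = 36838/255 ≈ 144.463 → 144
= RGB(138, 25, 144)


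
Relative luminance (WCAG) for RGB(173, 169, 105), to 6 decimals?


Linearize each channel (sRGB transfer function): c = v/255; c_lin = c/12.92 if c ≤ 0.04045, else ((c+0.055)/1.055)^2.4
  R: 173/255 ≈ 0.678431 > 0.04045 → ((0.678431+0.055)/1.055)^2.4 ≈ 0.417885
  G: 169/255 ≈ 0.662745 > 0.04045 → ((0.662745+0.055)/1.055)^2.4 ≈ 0.396755
  B: 105/255 ≈ 0.411765 > 0.04045 → ((0.411765+0.055)/1.055)^2.4 ≈ 0.141263
R_lin = 0.417885, G_lin = 0.396755, B_lin = 0.141263
L = 0.2126×R + 0.7152×G + 0.0722×B
L = 0.2126×0.417885 + 0.7152×0.396755 + 0.0722×0.141263
L ≈ 0.382801


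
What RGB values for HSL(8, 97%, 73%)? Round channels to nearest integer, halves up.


H=8°, S=0.97, L=0.73
C = (1-|2L-1|)×S = (1-|0.46|)×0.97 = 0.5238
H' = H/60 = 8/60 ≈ 0.1333; X = C×(1-|H' mod 2 - 1|) = 0.06984
m = L - C/2 = 0.73 - 0.2619 = 0.4681
Sector ⌊H'⌋ = 0 → (R',G',B') = (0.5238, 0.06984, 0.0)
RGB = ((R'+m)×255, (G'+m)×255, (B'+m)×255) = (252.9345, 137.1747, 119.3655)
Round half up → RGB(253, 137, 119)


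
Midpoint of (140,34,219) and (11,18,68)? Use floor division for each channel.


Midpoint: each channel = ⌊(C₁+C₂)/2⌋
R: ⌊(140+11)/2⌋ = 75
G: ⌊(34+18)/2⌋ = 26
B: ⌊(219+68)/2⌋ = 143
= RGB(75, 26, 143)


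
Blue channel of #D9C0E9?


Color: #D9C0E9
R = D9 = 217
G = C0 = 192
B = E9 = 233
Blue = 233


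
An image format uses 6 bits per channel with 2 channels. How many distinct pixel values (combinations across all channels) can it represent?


Total bits = 6 bits/channel × 2 channels = 12 bits
Distinct pixel values = 2^12
= 4,096 pixel values


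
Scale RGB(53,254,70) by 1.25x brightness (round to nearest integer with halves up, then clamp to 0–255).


Multiply each channel by 1.25, round half up, clamp to [0, 255]
R: 53×1.25 = 66.25 → round → 66
G: 254×1.25 = 317.5 → round → 318 → clamp → 255
B: 70×1.25 = 87.5 → round → 88
= RGB(66, 255, 88)


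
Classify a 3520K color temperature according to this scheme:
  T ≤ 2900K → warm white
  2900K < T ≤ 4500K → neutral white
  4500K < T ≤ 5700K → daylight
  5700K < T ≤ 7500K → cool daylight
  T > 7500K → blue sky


Temperature: 3520K
2900K < 3520K ≤ 4500K → neutral white
Classification: neutral white


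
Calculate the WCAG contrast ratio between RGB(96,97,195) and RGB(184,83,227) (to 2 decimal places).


Linearize each sRGB channel c=v/255: c/12.92 if c ≤ 0.04045 else ((c+0.055)/1.055)^2.4
L = 0.2126×R_lin + 0.7152×G_lin + 0.0722×B_lin
Color 1 (96,97,195):
  R=96: 96/255≈0.3765 > 0.04045 → ((0.3765+0.055)/1.055)^2.4 ≈ 0.11697
  G=97: 97/255≈0.3804 > 0.04045 → ((0.3804+0.055)/1.055)^2.4 ≈ 0.11954
  B=195: 195/255≈0.7647 > 0.04045 → ((0.7647+0.055)/1.055)^2.4 ≈ 0.54572
  L1 = 0.2126×0.11697 + 0.7152×0.11954 + 0.0722×0.54572 ≈ 0.14976
Color 2 (184,83,227):
  R=184: 184/255≈0.7216 > 0.04045 → ((0.7216+0.055)/1.055)^2.4 ≈ 0.47932
  G=83: 83/255≈0.3255 > 0.04045 → ((0.3255+0.055)/1.055)^2.4 ≈ 0.08650
  B=227: 227/255≈0.8902 > 0.04045 → ((0.8902+0.055)/1.055)^2.4 ≈ 0.76815
  L2 = 0.2126×0.47932 + 0.7152×0.08650 + 0.0722×0.76815 ≈ 0.21923
Lighter = 0.21923, Darker = 0.14976
Ratio = (L_lighter + 0.05) / (L_darker + 0.05)
Ratio = (0.21923 + 0.05) / (0.14976 + 0.05) = 0.26923 / 0.19976 ≈ 1.3477
Ratio ≈ 1.35:1


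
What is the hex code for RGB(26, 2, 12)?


R = 26 → 1A (hex)
G = 2 → 02 (hex)
B = 12 → 0C (hex)
Hex = #1A020C


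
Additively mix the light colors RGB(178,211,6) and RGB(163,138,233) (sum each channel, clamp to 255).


Additive: each channel = min(255, C₁+C₂)
R: 178+163 = 341 → 255
G: 211+138 = 349 → 255
B: 6+233 = 239 → 239
= RGB(255, 255, 239)


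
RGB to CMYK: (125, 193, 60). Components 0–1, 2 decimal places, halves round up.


R'=125/255≈0.4902, G'=193/255≈0.7569, B'=60/255≈0.2353
K = 1 - max(R',G',B') = 1 - 193/255 = 62/255 = 0.24313… → 0.24
(1-R'-K)/(1-K) simplifies to (max-R)/max with max = 193:
C = (193-125)/193 = 68/193 = 0.35233… → 0.35
M = (193-193)/193 = 0/193 = 0 → 0.00
Y = (193-60)/193 = 133/193 = 0.68911… → 0.69
= CMYK(0.35, 0.00, 0.69, 0.24)


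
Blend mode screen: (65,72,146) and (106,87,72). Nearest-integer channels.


Screen: C = 255 - (255-A)×(255-B)/255, rounded to nearest integer
R: 255 - (255-65)×(255-106)/255 = 255 - 28310/255 ≈ 255 - 111.020 = 143.980 → 144
G: 255 - (255-72)×(255-87)/255 = 255 - 30744/255 ≈ 255 - 120.565 = 134.435 → 134
B: 255 - (255-146)×(255-72)/255 = 255 - 19947/255 ≈ 255 - 78.224 = 176.776 → 177
= RGB(144, 134, 177)


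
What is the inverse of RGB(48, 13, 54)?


Invert: (255-R, 255-G, 255-B)
R: 255-48 = 207
G: 255-13 = 242
B: 255-54 = 201
= RGB(207, 242, 201)


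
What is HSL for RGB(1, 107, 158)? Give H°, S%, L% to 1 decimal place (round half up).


Normalize: R'=1/255≈0.0039, G'=107/255≈0.4196, B'=158/255≈0.6196
Max=158/255, Min=1/255, Δ=Max-Min=157/255
L = (Max+Min)/2 = (158+1)/510 = 159/510 = 0.31176… → L = 31.2%
L ≤ 0.5 → S = Δ/(Max+Min) = 157/(158+1) = 157/159 = 0.98742… → S = 98.7%
(the 1/255 factors cancel in S and H, so raw channel differences can be used)
Max is B' → H = 60 × ((R-G)/Δ + 4) = 60 × ((1-107)/157 + 4)
  -106/157 + 4 = -0.6751… + 4 = 3.3248…
  H = 60 × 3.3248… = 199.490…° → H = 199.5°
= HSL(199.5°, 98.7%, 31.2%)


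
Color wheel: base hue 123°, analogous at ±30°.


Base hue: 123°
Left analog: (123 - 30) mod 360 = 93°
Right analog: (123 + 30) mod 360 = 153°
Analogous hues = 93° and 153°


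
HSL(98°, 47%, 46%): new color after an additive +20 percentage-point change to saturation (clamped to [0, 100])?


Original S = 47%
Adjustment = +20 percentage points
New S = 47 + (20) = 67
Clamp to [0, 100] → 67
= HSL(98°, 67%, 46%)


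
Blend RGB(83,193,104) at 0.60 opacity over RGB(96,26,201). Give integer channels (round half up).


C = α×F + (1-α)×B, with 1-α = 0.40
R: 0.60×83 + 0.40×96 = 49.80 + 38.40 = 88.20 → 88
G: 0.60×193 + 0.40×26 = 115.80 + 10.40 = 126.20 → 126
B: 0.60×104 + 0.40×201 = 62.40 + 80.40 = 142.80 → 143
= RGB(88, 126, 143)


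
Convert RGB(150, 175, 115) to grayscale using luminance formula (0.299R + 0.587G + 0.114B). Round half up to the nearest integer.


Gray = 0.299×R + 0.587×G + 0.114×B
Gray = 0.299×150 + 0.587×175 + 0.114×115
Gray = 44.850 + 102.725 + 13.110
Gray = 160.685 → round half up → 161
Gray = 161


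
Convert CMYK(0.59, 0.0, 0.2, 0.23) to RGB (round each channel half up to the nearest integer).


R = 255 × (1-C) × (1-K) = 255 × 0.41 × 0.77 = 80.5035 → 81
G = 255 × (1-M) × (1-K) = 255 × 1.00 × 0.77 = 196.35 → 196
B = 255 × (1-Y) × (1-K) = 255 × 0.80 × 0.77 = 157.08 → 157
= RGB(81, 196, 157)


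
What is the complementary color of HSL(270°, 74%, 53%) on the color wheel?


Complement = opposite side of color wheel = hue + 180°
H' = (270 + 180) mod 360 = 90°
S and L unchanged.
= HSL(90°, 74%, 53%)


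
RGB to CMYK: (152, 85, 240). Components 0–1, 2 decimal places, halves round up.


R'=152/255≈0.5961, G'=85/255≈0.3333, B'=240/255≈0.9412
K = 1 - max(R',G',B') = 1 - 240/255 = 15/255 = 0.05882… → 0.06
(1-R'-K)/(1-K) simplifies to (max-R)/max with max = 240:
C = (240-152)/240 = 88/240 = 0.36666… → 0.37
M = (240-85)/240 = 155/240 = 0.64583… → 0.65
Y = (240-240)/240 = 0/240 = 0 → 0.00
= CMYK(0.37, 0.65, 0.00, 0.06)


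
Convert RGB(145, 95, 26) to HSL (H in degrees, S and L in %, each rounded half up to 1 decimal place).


Normalize: R'=145/255≈0.5686, G'=95/255≈0.3725, B'=26/255≈0.1020
Max=145/255, Min=26/255, Δ=Max-Min=119/255
L = (Max+Min)/2 = (145+26)/510 = 171/510 = 0.33529… → L = 33.5%
L ≤ 0.5 → S = Δ/(Max+Min) = 119/(145+26) = 119/171 = 0.69590… → S = 69.6%
(the 1/255 factors cancel in S and H, so raw channel differences can be used)
Max is R' → H = 60 × (((G-B)/Δ) mod 6) = 60 × (((95-26)/119) mod 6)
  69/119 = 0.5798…
  H = 60 × 0.5798… = 34.789…° → H = 34.8°
= HSL(34.8°, 69.6%, 33.5%)


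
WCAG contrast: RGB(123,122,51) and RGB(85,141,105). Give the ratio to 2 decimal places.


Linearize each sRGB channel c=v/255: c/12.92 if c ≤ 0.04045 else ((c+0.055)/1.055)^2.4
L = 0.2126×R_lin + 0.7152×G_lin + 0.0722×B_lin
Color 1 (123,122,51):
  R=123: 123/255≈0.4824 > 0.04045 → ((0.4824+0.055)/1.055)^2.4 ≈ 0.19807
  G=122: 122/255≈0.4784 > 0.04045 → ((0.4784+0.055)/1.055)^2.4 ≈ 0.19462
  B=51: 51/255≈0.2000 > 0.04045 → ((0.2000+0.055)/1.055)^2.4 ≈ 0.03310
  L1 = 0.2126×0.19807 + 0.7152×0.19462 + 0.0722×0.03310 ≈ 0.18369
Color 2 (85,141,105):
  R=85: 85/255≈0.3333 > 0.04045 → ((0.3333+0.055)/1.055)^2.4 ≈ 0.09084
  G=141: 141/255≈0.5529 > 0.04045 → ((0.5529+0.055)/1.055)^2.4 ≈ 0.26636
  B=105: 105/255≈0.4118 > 0.04045 → ((0.4118+0.055)/1.055)^2.4 ≈ 0.14126
  L2 = 0.2126×0.09084 + 0.7152×0.26636 + 0.0722×0.14126 ≈ 0.22001
Lighter = 0.22001, Darker = 0.18369
Ratio = (L_lighter + 0.05) / (L_darker + 0.05)
Ratio = (0.22001 + 0.05) / (0.18369 + 0.05) = 0.27001 / 0.23369 ≈ 1.1554
Ratio ≈ 1.16:1


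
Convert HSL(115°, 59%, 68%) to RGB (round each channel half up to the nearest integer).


H=115°, S=0.59, L=0.68
C = (1-|2L-1|)×S = (1-|0.36|)×0.59 = 0.3776
H' = H/60 = 115/60 ≈ 1.9167; X = C×(1-|H' mod 2 - 1|) ≈ 0.0315
m = L - C/2 = 0.68 - 0.1888 = 0.4912
Sector ⌊H'⌋ = 1 → (R',G',B') = (≈0.0315, 0.3776, 0.0)
RGB = ((R'+m)×255, (G'+m)×255, (B'+m)×255) = (133.28, 221.544, 125.256)
Round half up → RGB(133, 222, 125)


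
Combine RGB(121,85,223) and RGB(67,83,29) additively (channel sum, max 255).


Additive: each channel = min(255, C₁+C₂)
R: 121+67 = 188 → 188
G: 85+83 = 168 → 168
B: 223+29 = 252 → 252
= RGB(188, 168, 252)


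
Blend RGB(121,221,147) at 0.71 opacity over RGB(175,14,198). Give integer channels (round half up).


C = α×F + (1-α)×B, with 1-α = 0.29
R: 0.71×121 + 0.29×175 = 85.91 + 50.75 = 136.66 → 137
G: 0.71×221 + 0.29×14 = 156.91 + 4.06 = 160.97 → 161
B: 0.71×147 + 0.29×198 = 104.37 + 57.42 = 161.79 → 162
= RGB(137, 161, 162)


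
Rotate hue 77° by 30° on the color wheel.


New hue = (H + rotation) mod 360
New hue = (77 + 30) mod 360
= 107 mod 360
= 107°


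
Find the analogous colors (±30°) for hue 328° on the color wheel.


Base hue: 328°
Left analog: (328 - 30) mod 360 = 298°
Right analog: (328 + 30) mod 360 = 358°
Analogous hues = 298° and 358°


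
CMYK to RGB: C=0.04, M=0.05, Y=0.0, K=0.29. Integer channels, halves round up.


R = 255 × (1-C) × (1-K) = 255 × 0.96 × 0.71 = 173.808 → 174
G = 255 × (1-M) × (1-K) = 255 × 0.95 × 0.71 = 171.9975 → 172
B = 255 × (1-Y) × (1-K) = 255 × 1.00 × 0.71 = 181.05 → 181
= RGB(174, 172, 181)


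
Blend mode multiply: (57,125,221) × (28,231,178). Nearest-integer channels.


Multiply: C = A×B/255, rounded to nearest integer
R: 57×28/255 = 1596/255 ≈ 6.259 → 6
G: 125×231/255 = 28875/255 ≈ 113.235 → 113
B: 221×178/255 = 39338/255 ≈ 154.267 → 154
= RGB(6, 113, 154)


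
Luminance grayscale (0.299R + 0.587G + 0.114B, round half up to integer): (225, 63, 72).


Gray = 0.299×R + 0.587×G + 0.114×B
Gray = 0.299×225 + 0.587×63 + 0.114×72
Gray = 67.275 + 36.981 + 8.208
Gray = 112.464 → round half up → 112
Gray = 112


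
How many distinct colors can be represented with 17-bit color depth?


Colors = 2^bits = 2^17
= 131,072 colors


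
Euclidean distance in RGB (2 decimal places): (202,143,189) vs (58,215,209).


d = √[(R₁-R₂)² + (G₁-G₂)² + (B₁-B₂)²]
d = √[(202-58)² + (143-215)² + (189-209)²]
d = √[20736 + 5184 + 400]
d = √26320
d ≈ 162.23


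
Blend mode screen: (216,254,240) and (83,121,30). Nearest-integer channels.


Screen: C = 255 - (255-A)×(255-B)/255, rounded to nearest integer
R: 255 - (255-216)×(255-83)/255 = 255 - 6708/255 ≈ 255 - 26.306 = 228.694 → 229
G: 255 - (255-254)×(255-121)/255 = 255 - 134/255 ≈ 255 - 0.525 = 254.475 → 254
B: 255 - (255-240)×(255-30)/255 = 255 - 3375/255 ≈ 255 - 13.235 = 241.765 → 242
= RGB(229, 254, 242)


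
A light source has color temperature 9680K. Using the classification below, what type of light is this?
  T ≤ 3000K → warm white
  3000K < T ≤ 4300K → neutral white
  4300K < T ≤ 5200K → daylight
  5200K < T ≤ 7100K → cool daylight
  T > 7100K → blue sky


Temperature: 9680K
9680K > 7100K → blue sky
Classification: blue sky


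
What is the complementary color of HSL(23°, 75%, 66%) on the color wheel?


Complement = opposite side of color wheel = hue + 180°
H' = (23 + 180) mod 360 = 203°
S and L unchanged.
= HSL(203°, 75%, 66%)


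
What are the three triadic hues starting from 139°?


Triadic: equally spaced at 120° intervals
H1 = 139°
H2 = (139 + 120) mod 360 = 259°
H3 = (139 + 240) mod 360 = 19°
Triadic = 139°, 259°, 19°


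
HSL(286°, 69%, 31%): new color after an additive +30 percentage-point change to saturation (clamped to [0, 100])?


Original S = 69%
Adjustment = +30 percentage points
New S = 69 + (30) = 99
Clamp to [0, 100] → 99
= HSL(286°, 99%, 31%)


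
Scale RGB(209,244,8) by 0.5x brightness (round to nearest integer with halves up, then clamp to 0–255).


Multiply each channel by 0.5, round half up, clamp to [0, 255]
R: 209×0.5 = 104.5 → round → 105
G: 244×0.5 = 122
B: 8×0.5 = 4
= RGB(105, 122, 4)


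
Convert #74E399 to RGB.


74 → 116 (R)
E3 → 227 (G)
99 → 153 (B)
= RGB(116, 227, 153)


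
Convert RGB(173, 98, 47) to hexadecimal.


R = 173 → AD (hex)
G = 98 → 62 (hex)
B = 47 → 2F (hex)
Hex = #AD622F


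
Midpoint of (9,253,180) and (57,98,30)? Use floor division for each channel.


Midpoint: each channel = ⌊(C₁+C₂)/2⌋
R: ⌊(9+57)/2⌋ = 33
G: ⌊(253+98)/2⌋ = 175
B: ⌊(180+30)/2⌋ = 105
= RGB(33, 175, 105)


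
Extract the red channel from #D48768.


Color: #D48768
R = D4 = 212
G = 87 = 135
B = 68 = 104
Red = 212


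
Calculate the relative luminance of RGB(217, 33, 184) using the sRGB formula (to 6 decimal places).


Linearize each channel (sRGB transfer function): c = v/255; c_lin = c/12.92 if c ≤ 0.04045, else ((c+0.055)/1.055)^2.4
  R: 217/255 ≈ 0.850980 > 0.04045 → ((0.850980+0.055)/1.055)^2.4 ≈ 0.693872
  G: 33/255 ≈ 0.129412 > 0.04045 → ((0.129412+0.055)/1.055)^2.4 ≈ 0.015209
  B: 184/255 ≈ 0.721569 > 0.04045 → ((0.721569+0.055)/1.055)^2.4 ≈ 0.479320
R_lin = 0.693872, G_lin = 0.015209, B_lin = 0.479320
L = 0.2126×R + 0.7152×G + 0.0722×B
L = 0.2126×0.693872 + 0.7152×0.015209 + 0.0722×0.479320
L ≈ 0.193001


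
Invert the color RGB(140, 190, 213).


Invert: (255-R, 255-G, 255-B)
R: 255-140 = 115
G: 255-190 = 65
B: 255-213 = 42
= RGB(115, 65, 42)


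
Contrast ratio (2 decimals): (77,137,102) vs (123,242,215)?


Linearize each sRGB channel c=v/255: c/12.92 if c ≤ 0.04045 else ((c+0.055)/1.055)^2.4
L = 0.2126×R_lin + 0.7152×G_lin + 0.0722×B_lin
Color 1 (77,137,102):
  R=77: 77/255≈0.3020 > 0.04045 → ((0.3020+0.055)/1.055)^2.4 ≈ 0.07421
  G=137: 137/255≈0.5373 > 0.04045 → ((0.5373+0.055)/1.055)^2.4 ≈ 0.25016
  B=102: 102/255≈0.4000 > 0.04045 → ((0.4000+0.055)/1.055)^2.4 ≈ 0.13287
  L1 = 0.2126×0.07421 + 0.7152×0.25016 + 0.0722×0.13287 ≈ 0.20428
Color 2 (123,242,215):
  R=123: 123/255≈0.4824 > 0.04045 → ((0.4824+0.055)/1.055)^2.4 ≈ 0.19807
  G=242: 242/255≈0.9490 > 0.04045 → ((0.9490+0.055)/1.055)^2.4 ≈ 0.88792
  B=215: 215/255≈0.8431 > 0.04045 → ((0.8431+0.055)/1.055)^2.4 ≈ 0.67954
  L2 = 0.2126×0.19807 + 0.7152×0.88792 + 0.0722×0.67954 ≈ 0.72622
Lighter = 0.72622, Darker = 0.20428
Ratio = (L_lighter + 0.05) / (L_darker + 0.05)
Ratio = (0.72622 + 0.05) / (0.20428 + 0.05) = 0.77622 / 0.25428 ≈ 3.0526
Ratio ≈ 3.05:1


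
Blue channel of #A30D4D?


Color: #A30D4D
R = A3 = 163
G = 0D = 13
B = 4D = 77
Blue = 77


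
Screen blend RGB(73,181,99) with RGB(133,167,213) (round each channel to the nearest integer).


Screen: C = 255 - (255-A)×(255-B)/255, rounded to nearest integer
R: 255 - (255-73)×(255-133)/255 = 255 - 22204/255 ≈ 255 - 87.075 = 167.925 → 168
G: 255 - (255-181)×(255-167)/255 = 255 - 6512/255 ≈ 255 - 25.537 = 229.463 → 229
B: 255 - (255-99)×(255-213)/255 = 255 - 6552/255 ≈ 255 - 25.694 = 229.306 → 229
= RGB(168, 229, 229)


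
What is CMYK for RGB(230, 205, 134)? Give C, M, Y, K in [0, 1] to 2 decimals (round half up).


R'=230/255≈0.9020, G'=205/255≈0.8039, B'=134/255≈0.5255
K = 1 - max(R',G',B') = 1 - 230/255 = 25/255 = 0.09803… → 0.10
(1-R'-K)/(1-K) simplifies to (max-R)/max with max = 230:
C = (230-230)/230 = 0/230 = 0 → 0.00
M = (230-205)/230 = 25/230 = 0.10869… → 0.11
Y = (230-134)/230 = 96/230 = 0.41739… → 0.42
= CMYK(0.00, 0.11, 0.42, 0.10)


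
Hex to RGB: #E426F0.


E4 → 228 (R)
26 → 38 (G)
F0 → 240 (B)
= RGB(228, 38, 240)


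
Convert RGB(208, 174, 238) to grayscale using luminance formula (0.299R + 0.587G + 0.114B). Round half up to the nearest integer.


Gray = 0.299×R + 0.587×G + 0.114×B
Gray = 0.299×208 + 0.587×174 + 0.114×238
Gray = 62.192 + 102.138 + 27.132
Gray = 191.462 → round half up → 191
Gray = 191


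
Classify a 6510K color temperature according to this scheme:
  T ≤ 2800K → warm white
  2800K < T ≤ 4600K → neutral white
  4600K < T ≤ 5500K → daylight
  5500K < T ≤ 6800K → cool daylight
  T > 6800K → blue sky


Temperature: 6510K
5500K < 6510K ≤ 6800K → cool daylight
Classification: cool daylight


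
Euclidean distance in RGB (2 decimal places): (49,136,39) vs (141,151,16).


d = √[(R₁-R₂)² + (G₁-G₂)² + (B₁-B₂)²]
d = √[(49-141)² + (136-151)² + (39-16)²]
d = √[8464 + 225 + 529]
d = √9218
d ≈ 96.01


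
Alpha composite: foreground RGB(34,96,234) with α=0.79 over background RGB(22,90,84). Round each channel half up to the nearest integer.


C = α×F + (1-α)×B, with 1-α = 0.21
R: 0.79×34 + 0.21×22 = 26.86 + 4.62 = 31.48 → 31
G: 0.79×96 + 0.21×90 = 75.84 + 18.90 = 94.74 → 95
B: 0.79×234 + 0.21×84 = 184.86 + 17.64 = 202.50 → 203
= RGB(31, 95, 203)


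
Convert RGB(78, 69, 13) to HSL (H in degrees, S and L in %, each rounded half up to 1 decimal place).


Normalize: R'=78/255≈0.3059, G'=69/255≈0.2706, B'=13/255≈0.0510
Max=78/255, Min=13/255, Δ=Max-Min=65/255
L = (Max+Min)/2 = (78+13)/510 = 91/510 = 0.17843… → L = 17.8%
L ≤ 0.5 → S = Δ/(Max+Min) = 65/(78+13) = 65/91 = 0.71428… → S = 71.4%
(the 1/255 factors cancel in S and H, so raw channel differences can be used)
Max is R' → H = 60 × (((G-B)/Δ) mod 6) = 60 × (((69-13)/65) mod 6)
  56/65 = 0.8615…
  H = 60 × 0.8615… = 51.692…° → H = 51.7°
= HSL(51.7°, 71.4%, 17.8%)


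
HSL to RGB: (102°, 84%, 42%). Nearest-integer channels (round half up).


H=102°, S=0.84, L=0.42
C = (1-|2L-1|)×S = (1-|-0.16|)×0.84 = 0.7056
H' = H/60 = 102/60 ≈ 1.7000; X = C×(1-|H' mod 2 - 1|) = 0.21168
m = L - C/2 = 0.42 - 0.3528 = 0.0672
Sector ⌊H'⌋ = 1 → (R',G',B') = (0.21168, 0.7056, 0.0)
RGB = ((R'+m)×255, (G'+m)×255, (B'+m)×255) = (71.1144, 197.064, 17.136)
Round half up → RGB(71, 197, 17)


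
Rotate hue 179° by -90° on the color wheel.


New hue = (H + rotation) mod 360
New hue = (179 -90) mod 360
= 89 mod 360
= 89°


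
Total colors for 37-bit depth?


Colors = 2^bits = 2^37
= 137,438,953,472 colors


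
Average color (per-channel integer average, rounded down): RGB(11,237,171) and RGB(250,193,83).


Midpoint: each channel = ⌊(C₁+C₂)/2⌋
R: ⌊(11+250)/2⌋ = 130
G: ⌊(237+193)/2⌋ = 215
B: ⌊(171+83)/2⌋ = 127
= RGB(130, 215, 127)


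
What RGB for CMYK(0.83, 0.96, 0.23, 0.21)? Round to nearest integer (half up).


R = 255 × (1-C) × (1-K) = 255 × 0.17 × 0.79 = 34.2465 → 34
G = 255 × (1-M) × (1-K) = 255 × 0.04 × 0.79 = 8.058 → 8
B = 255 × (1-Y) × (1-K) = 255 × 0.77 × 0.79 = 155.1165 → 155
= RGB(34, 8, 155)


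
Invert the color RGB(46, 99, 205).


Invert: (255-R, 255-G, 255-B)
R: 255-46 = 209
G: 255-99 = 156
B: 255-205 = 50
= RGB(209, 156, 50)


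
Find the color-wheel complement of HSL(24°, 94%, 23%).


Complement = opposite side of color wheel = hue + 180°
H' = (24 + 180) mod 360 = 204°
S and L unchanged.
= HSL(204°, 94%, 23%)


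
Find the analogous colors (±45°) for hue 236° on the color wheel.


Base hue: 236°
Left analog: (236 - 45) mod 360 = 191°
Right analog: (236 + 45) mod 360 = 281°
Analogous hues = 191° and 281°


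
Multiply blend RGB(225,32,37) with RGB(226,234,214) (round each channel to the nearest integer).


Multiply: C = A×B/255, rounded to nearest integer
R: 225×226/255 = 50850/255 ≈ 199.412 → 199
G: 32×234/255 = 7488/255 ≈ 29.365 → 29
B: 37×214/255 = 7918/255 ≈ 31.051 → 31
= RGB(199, 29, 31)


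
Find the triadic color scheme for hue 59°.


Triadic: equally spaced at 120° intervals
H1 = 59°
H2 = (59 + 120) mod 360 = 179°
H3 = (59 + 240) mod 360 = 299°
Triadic = 59°, 179°, 299°


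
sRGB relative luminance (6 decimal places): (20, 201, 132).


Linearize each channel (sRGB transfer function): c = v/255; c_lin = c/12.92 if c ≤ 0.04045, else ((c+0.055)/1.055)^2.4
  R: 20/255 ≈ 0.078431 > 0.04045 → ((0.078431+0.055)/1.055)^2.4 ≈ 0.006995
  G: 201/255 ≈ 0.788235 > 0.04045 → ((0.788235+0.055)/1.055)^2.4 ≈ 0.584078
  B: 132/255 ≈ 0.517647 > 0.04045 → ((0.517647+0.055)/1.055)^2.4 ≈ 0.230740
R_lin = 0.006995, G_lin = 0.584078, B_lin = 0.230740
L = 0.2126×R + 0.7152×G + 0.0722×B
L = 0.2126×0.006995 + 0.7152×0.584078 + 0.0722×0.230740
L ≈ 0.435880


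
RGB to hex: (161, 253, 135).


R = 161 → A1 (hex)
G = 253 → FD (hex)
B = 135 → 87 (hex)
Hex = #A1FD87


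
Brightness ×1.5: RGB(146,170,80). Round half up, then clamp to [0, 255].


Multiply each channel by 1.5, round half up, clamp to [0, 255]
R: 146×1.5 = 219
G: 170×1.5 = 255
B: 80×1.5 = 120
= RGB(219, 255, 120)


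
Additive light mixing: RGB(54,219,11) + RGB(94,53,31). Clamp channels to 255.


Additive: each channel = min(255, C₁+C₂)
R: 54+94 = 148 → 148
G: 219+53 = 272 → 255
B: 11+31 = 42 → 42
= RGB(148, 255, 42)


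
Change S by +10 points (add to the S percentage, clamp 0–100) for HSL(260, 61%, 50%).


Original S = 61%
Adjustment = +10 percentage points
New S = 61 + (10) = 71
Clamp to [0, 100] → 71
= HSL(260°, 71%, 50%)


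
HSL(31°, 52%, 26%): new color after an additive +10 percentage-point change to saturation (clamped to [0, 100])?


Original S = 52%
Adjustment = +10 percentage points
New S = 52 + (10) = 62
Clamp to [0, 100] → 62
= HSL(31°, 62%, 26%)


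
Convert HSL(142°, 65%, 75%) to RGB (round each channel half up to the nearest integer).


H=142°, S=0.65, L=0.75
C = (1-|2L-1|)×S = (1-|0.50|)×0.65 = 0.325
H' = H/60 = 142/60 ≈ 2.3667; X = C×(1-|H' mod 2 - 1|) ≈ 0.1192
m = L - C/2 = 0.75 - 0.1625 = 0.5875
Sector ⌊H'⌋ = 2 → (R',G',B') = (0.0, 0.325, ≈0.1192)
RGB = ((R'+m)×255, (G'+m)×255, (B'+m)×255) = (149.8125, 232.6875, 180.2)
Round half up → RGB(150, 233, 180)


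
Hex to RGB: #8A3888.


8A → 138 (R)
38 → 56 (G)
88 → 136 (B)
= RGB(138, 56, 136)


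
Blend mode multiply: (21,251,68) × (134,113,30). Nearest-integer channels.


Multiply: C = A×B/255, rounded to nearest integer
R: 21×134/255 = 2814/255 ≈ 11.035 → 11
G: 251×113/255 = 28363/255 ≈ 111.227 → 111
B: 68×30/255 = 2040/255 ≈ 8.000 → 8
= RGB(11, 111, 8)


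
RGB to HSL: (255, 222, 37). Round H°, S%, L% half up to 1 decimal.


Normalize: R'=255/255≈1.0000, G'=222/255≈0.8706, B'=37/255≈0.1451
Max=255/255, Min=37/255, Δ=Max-Min=218/255
L = (Max+Min)/2 = (255+37)/510 = 292/510 = 0.57254… → L = 57.3%
L > 0.5 → S = Δ/(2-Max-Min) = 218/(510-255-37) = 218/218 = 1 → S = 100.0%
(the 1/255 factors cancel in S and H, so raw channel differences can be used)
Max is R' → H = 60 × (((G-B)/Δ) mod 6) = 60 × (((222-37)/218) mod 6)
  185/218 = 0.8486…
  H = 60 × 0.8486… = 50.917…° → H = 50.9°
= HSL(50.9°, 100.0%, 57.3%)


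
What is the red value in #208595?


Color: #208595
R = 20 = 32
G = 85 = 133
B = 95 = 149
Red = 32


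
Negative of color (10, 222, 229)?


Invert: (255-R, 255-G, 255-B)
R: 255-10 = 245
G: 255-222 = 33
B: 255-229 = 26
= RGB(245, 33, 26)


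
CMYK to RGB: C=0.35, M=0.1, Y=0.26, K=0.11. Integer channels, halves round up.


R = 255 × (1-C) × (1-K) = 255 × 0.65 × 0.89 = 147.5175 → 148
G = 255 × (1-M) × (1-K) = 255 × 0.90 × 0.89 = 204.255 → 204
B = 255 × (1-Y) × (1-K) = 255 × 0.74 × 0.89 = 167.943 → 168
= RGB(148, 204, 168)


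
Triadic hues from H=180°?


Triadic: equally spaced at 120° intervals
H1 = 180°
H2 = (180 + 120) mod 360 = 300°
H3 = (180 + 240) mod 360 = 60°
Triadic = 180°, 300°, 60°


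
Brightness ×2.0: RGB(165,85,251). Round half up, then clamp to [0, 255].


Multiply each channel by 2.0, round half up, clamp to [0, 255]
R: 165×2.0 = 330 → clamp → 255
G: 85×2.0 = 170
B: 251×2.0 = 502 → clamp → 255
= RGB(255, 170, 255)


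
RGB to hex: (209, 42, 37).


R = 209 → D1 (hex)
G = 42 → 2A (hex)
B = 37 → 25 (hex)
Hex = #D12A25


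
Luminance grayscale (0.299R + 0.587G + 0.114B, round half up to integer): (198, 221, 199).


Gray = 0.299×R + 0.587×G + 0.114×B
Gray = 0.299×198 + 0.587×221 + 0.114×199
Gray = 59.202 + 129.727 + 22.686
Gray = 211.615 → round half up → 212
Gray = 212


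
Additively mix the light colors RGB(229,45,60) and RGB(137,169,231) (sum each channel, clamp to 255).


Additive: each channel = min(255, C₁+C₂)
R: 229+137 = 366 → 255
G: 45+169 = 214 → 214
B: 60+231 = 291 → 255
= RGB(255, 214, 255)


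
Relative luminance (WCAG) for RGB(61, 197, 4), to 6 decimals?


Linearize each channel (sRGB transfer function): c = v/255; c_lin = c/12.92 if c ≤ 0.04045, else ((c+0.055)/1.055)^2.4
  R: 61/255 ≈ 0.239216 > 0.04045 → ((0.239216+0.055)/1.055)^2.4 ≈ 0.046665
  G: 197/255 ≈ 0.772549 > 0.04045 → ((0.772549+0.055)/1.055)^2.4 ≈ 0.558340
  B: 4/255 ≈ 0.015686 ≤ 0.04045 → 0.015686/12.92 ≈ 0.001214
R_lin = 0.046665, G_lin = 0.558340, B_lin = 0.001214
L = 0.2126×R + 0.7152×G + 0.0722×B
L = 0.2126×0.046665 + 0.7152×0.558340 + 0.0722×0.001214
L ≈ 0.409334


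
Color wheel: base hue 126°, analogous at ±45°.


Base hue: 126°
Left analog: (126 - 45) mod 360 = 81°
Right analog: (126 + 45) mod 360 = 171°
Analogous hues = 81° and 171°


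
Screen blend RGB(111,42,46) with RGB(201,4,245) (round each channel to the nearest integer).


Screen: C = 255 - (255-A)×(255-B)/255, rounded to nearest integer
R: 255 - (255-111)×(255-201)/255 = 255 - 7776/255 ≈ 255 - 30.494 = 224.506 → 225
G: 255 - (255-42)×(255-4)/255 = 255 - 53463/255 ≈ 255 - 209.659 = 45.341 → 45
B: 255 - (255-46)×(255-245)/255 = 255 - 2090/255 ≈ 255 - 8.196 = 246.804 → 247
= RGB(225, 45, 247)


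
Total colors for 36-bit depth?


Colors = 2^bits = 2^36
= 68,719,476,736 colors


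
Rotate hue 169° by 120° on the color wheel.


New hue = (H + rotation) mod 360
New hue = (169 + 120) mod 360
= 289 mod 360
= 289°


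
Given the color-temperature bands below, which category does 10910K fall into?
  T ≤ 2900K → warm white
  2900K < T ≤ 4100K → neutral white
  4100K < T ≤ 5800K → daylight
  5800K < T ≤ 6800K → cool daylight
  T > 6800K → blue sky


Temperature: 10910K
10910K > 6800K → blue sky
Classification: blue sky


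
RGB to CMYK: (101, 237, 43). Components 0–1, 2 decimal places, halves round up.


R'=101/255≈0.3961, G'=237/255≈0.9294, B'=43/255≈0.1686
K = 1 - max(R',G',B') = 1 - 237/255 = 18/255 = 0.07058… → 0.07
(1-R'-K)/(1-K) simplifies to (max-R)/max with max = 237:
C = (237-101)/237 = 136/237 = 0.57383… → 0.57
M = (237-237)/237 = 0/237 = 0 → 0.00
Y = (237-43)/237 = 194/237 = 0.81856… → 0.82
= CMYK(0.57, 0.00, 0.82, 0.07)


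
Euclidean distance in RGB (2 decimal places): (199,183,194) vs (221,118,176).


d = √[(R₁-R₂)² + (G₁-G₂)² + (B₁-B₂)²]
d = √[(199-221)² + (183-118)² + (194-176)²]
d = √[484 + 4225 + 324]
d = √5033
d ≈ 70.94


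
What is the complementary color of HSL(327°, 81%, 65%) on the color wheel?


Complement = opposite side of color wheel = hue + 180°
H' = (327 + 180) mod 360 = 147°
S and L unchanged.
= HSL(147°, 81%, 65%)


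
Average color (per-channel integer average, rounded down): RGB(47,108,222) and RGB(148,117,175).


Midpoint: each channel = ⌊(C₁+C₂)/2⌋
R: ⌊(47+148)/2⌋ = 97
G: ⌊(108+117)/2⌋ = 112
B: ⌊(222+175)/2⌋ = 198
= RGB(97, 112, 198)


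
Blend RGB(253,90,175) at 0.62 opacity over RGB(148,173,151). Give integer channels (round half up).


C = α×F + (1-α)×B, with 1-α = 0.38
R: 0.62×253 + 0.38×148 = 156.86 + 56.24 = 213.10 → 213
G: 0.62×90 + 0.38×173 = 55.80 + 65.74 = 121.54 → 122
B: 0.62×175 + 0.38×151 = 108.50 + 57.38 = 165.88 → 166
= RGB(213, 122, 166)


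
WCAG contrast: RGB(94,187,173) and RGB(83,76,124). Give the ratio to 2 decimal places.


Linearize each sRGB channel c=v/255: c/12.92 if c ≤ 0.04045 else ((c+0.055)/1.055)^2.4
L = 0.2126×R_lin + 0.7152×G_lin + 0.0722×B_lin
Color 1 (94,187,173):
  R=94: 94/255≈0.3686 > 0.04045 → ((0.3686+0.055)/1.055)^2.4 ≈ 0.11193
  G=187: 187/255≈0.7333 > 0.04045 → ((0.7333+0.055)/1.055)^2.4 ≈ 0.49693
  B=173: 173/255≈0.6784 > 0.04045 → ((0.6784+0.055)/1.055)^2.4 ≈ 0.41789
  L1 = 0.2126×0.11193 + 0.7152×0.49693 + 0.0722×0.41789 ≈ 0.40937
Color 2 (83,76,124):
  R=83: 83/255≈0.3255 > 0.04045 → ((0.3255+0.055)/1.055)^2.4 ≈ 0.08650
  G=76: 76/255≈0.2980 > 0.04045 → ((0.2980+0.055)/1.055)^2.4 ≈ 0.07227
  B=124: 124/255≈0.4863 > 0.04045 → ((0.4863+0.055)/1.055)^2.4 ≈ 0.20156
  L2 = 0.2126×0.08650 + 0.7152×0.07227 + 0.0722×0.20156 ≈ 0.08463
Lighter = 0.40937, Darker = 0.08463
Ratio = (L_lighter + 0.05) / (L_darker + 0.05)
Ratio = (0.40937 + 0.05) / (0.08463 + 0.05) = 0.45937 / 0.13463 ≈ 3.4121
Ratio ≈ 3.41:1


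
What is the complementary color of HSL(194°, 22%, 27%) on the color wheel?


Complement = opposite side of color wheel = hue + 180°
H' = (194 + 180) mod 360 = 14°
S and L unchanged.
= HSL(14°, 22%, 27%)


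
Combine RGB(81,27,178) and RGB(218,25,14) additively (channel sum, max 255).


Additive: each channel = min(255, C₁+C₂)
R: 81+218 = 299 → 255
G: 27+25 = 52 → 52
B: 178+14 = 192 → 192
= RGB(255, 52, 192)


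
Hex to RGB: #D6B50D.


D6 → 214 (R)
B5 → 181 (G)
0D → 13 (B)
= RGB(214, 181, 13)


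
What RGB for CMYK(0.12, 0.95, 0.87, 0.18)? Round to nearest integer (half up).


R = 255 × (1-C) × (1-K) = 255 × 0.88 × 0.82 = 184.008 → 184
G = 255 × (1-M) × (1-K) = 255 × 0.05 × 0.82 = 10.455 → 10
B = 255 × (1-Y) × (1-K) = 255 × 0.13 × 0.82 = 27.183 → 27
= RGB(184, 10, 27)


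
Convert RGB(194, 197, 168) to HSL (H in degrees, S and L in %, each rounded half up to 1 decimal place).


Normalize: R'=194/255≈0.7608, G'=197/255≈0.7725, B'=168/255≈0.6588
Max=197/255, Min=168/255, Δ=Max-Min=29/255
L = (Max+Min)/2 = (197+168)/510 = 365/510 = 0.71568… → L = 71.6%
L > 0.5 → S = Δ/(2-Max-Min) = 29/(510-197-168) = 29/145 = 0.2 → S = 20.0%
(the 1/255 factors cancel in S and H, so raw channel differences can be used)
Max is G' → H = 60 × ((B-R)/Δ + 2) = 60 × ((168-194)/29 + 2)
  -26/29 + 2 = -0.8965… + 2 = 1.1034…
  H = 60 × 1.1034… = 66.206…° → H = 66.2°
= HSL(66.2°, 20.0%, 71.6%)


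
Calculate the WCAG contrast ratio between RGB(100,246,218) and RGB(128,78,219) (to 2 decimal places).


Linearize each sRGB channel c=v/255: c/12.92 if c ≤ 0.04045 else ((c+0.055)/1.055)^2.4
L = 0.2126×R_lin + 0.7152×G_lin + 0.0722×B_lin
Color 1 (100,246,218):
  R=100: 100/255≈0.3922 > 0.04045 → ((0.3922+0.055)/1.055)^2.4 ≈ 0.12744
  G=246: 246/255≈0.9647 > 0.04045 → ((0.9647+0.055)/1.055)^2.4 ≈ 0.92158
  B=218: 218/255≈0.8549 > 0.04045 → ((0.8549+0.055)/1.055)^2.4 ≈ 0.70110
  L1 = 0.2126×0.12744 + 0.7152×0.92158 + 0.0722×0.70110 ≈ 0.73683
Color 2 (128,78,219):
  R=128: 128/255≈0.5020 > 0.04045 → ((0.5020+0.055)/1.055)^2.4 ≈ 0.21586
  G=78: 78/255≈0.3059 > 0.04045 → ((0.3059+0.055)/1.055)^2.4 ≈ 0.07619
  B=219: 219/255≈0.8588 > 0.04045 → ((0.8588+0.055)/1.055)^2.4 ≈ 0.70838
  L2 = 0.2126×0.21586 + 0.7152×0.07619 + 0.0722×0.70838 ≈ 0.15152
Lighter = 0.73683, Darker = 0.15152
Ratio = (L_lighter + 0.05) / (L_darker + 0.05)
Ratio = (0.73683 + 0.05) / (0.15152 + 0.05) = 0.78683 / 0.20152 ≈ 3.9044
Ratio ≈ 3.90:1


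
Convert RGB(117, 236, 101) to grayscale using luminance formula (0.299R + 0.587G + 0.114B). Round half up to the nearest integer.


Gray = 0.299×R + 0.587×G + 0.114×B
Gray = 0.299×117 + 0.587×236 + 0.114×101
Gray = 34.983 + 138.532 + 11.514
Gray = 185.029 → round half up → 185
Gray = 185


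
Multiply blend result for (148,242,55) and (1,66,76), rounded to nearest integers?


Multiply: C = A×B/255, rounded to nearest integer
R: 148×1/255 = 148/255 ≈ 0.580 → 1
G: 242×66/255 = 15972/255 ≈ 62.635 → 63
B: 55×76/255 = 4180/255 ≈ 16.392 → 16
= RGB(1, 63, 16)


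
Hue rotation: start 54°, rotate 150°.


New hue = (H + rotation) mod 360
New hue = (54 + 150) mod 360
= 204 mod 360
= 204°


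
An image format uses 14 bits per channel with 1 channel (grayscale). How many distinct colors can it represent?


Total bits = 14 bits/channel × 1 channels = 14 bits
Distinct colors = 2^14
= 16,384 colors


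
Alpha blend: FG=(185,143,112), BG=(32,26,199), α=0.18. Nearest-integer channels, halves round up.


C = α×F + (1-α)×B, with 1-α = 0.82
R: 0.18×185 + 0.82×32 = 33.30 + 26.24 = 59.54 → 60
G: 0.18×143 + 0.82×26 = 25.74 + 21.32 = 47.06 → 47
B: 0.18×112 + 0.82×199 = 20.16 + 163.18 = 183.34 → 183
= RGB(60, 47, 183)


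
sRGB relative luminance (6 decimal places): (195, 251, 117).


Linearize each channel (sRGB transfer function): c = v/255; c_lin = c/12.92 if c ≤ 0.04045, else ((c+0.055)/1.055)^2.4
  R: 195/255 ≈ 0.764706 > 0.04045 → ((0.764706+0.055)/1.055)^2.4 ≈ 0.545724
  G: 251/255 ≈ 0.984314 > 0.04045 → ((0.984314+0.055)/1.055)^2.4 ≈ 0.964686
  B: 117/255 ≈ 0.458824 > 0.04045 → ((0.458824+0.055)/1.055)^2.4 ≈ 0.177888
R_lin = 0.545724, G_lin = 0.964686, B_lin = 0.177888
L = 0.2126×R + 0.7152×G + 0.0722×B
L = 0.2126×0.545724 + 0.7152×0.964686 + 0.0722×0.177888
L ≈ 0.818808


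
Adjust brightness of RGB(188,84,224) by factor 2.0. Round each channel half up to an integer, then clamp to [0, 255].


Multiply each channel by 2.0, round half up, clamp to [0, 255]
R: 188×2.0 = 376 → clamp → 255
G: 84×2.0 = 168
B: 224×2.0 = 448 → clamp → 255
= RGB(255, 168, 255)


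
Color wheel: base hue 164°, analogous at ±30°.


Base hue: 164°
Left analog: (164 - 30) mod 360 = 134°
Right analog: (164 + 30) mod 360 = 194°
Analogous hues = 134° and 194°


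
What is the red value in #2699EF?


Color: #2699EF
R = 26 = 38
G = 99 = 153
B = EF = 239
Red = 38


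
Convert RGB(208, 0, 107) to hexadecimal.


R = 208 → D0 (hex)
G = 0 → 00 (hex)
B = 107 → 6B (hex)
Hex = #D0006B
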